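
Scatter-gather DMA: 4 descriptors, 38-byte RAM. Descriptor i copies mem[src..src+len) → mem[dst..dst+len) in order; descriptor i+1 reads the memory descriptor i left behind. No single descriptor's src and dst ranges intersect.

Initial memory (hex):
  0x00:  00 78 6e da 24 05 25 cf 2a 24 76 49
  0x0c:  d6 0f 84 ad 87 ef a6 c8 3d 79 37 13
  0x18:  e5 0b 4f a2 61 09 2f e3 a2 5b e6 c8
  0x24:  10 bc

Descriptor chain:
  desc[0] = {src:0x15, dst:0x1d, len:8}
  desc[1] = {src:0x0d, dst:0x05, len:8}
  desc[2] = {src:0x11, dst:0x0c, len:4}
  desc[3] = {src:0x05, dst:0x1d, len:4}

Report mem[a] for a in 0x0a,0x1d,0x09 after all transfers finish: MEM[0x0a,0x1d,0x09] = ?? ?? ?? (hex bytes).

D0: mem[0x1d..0x24] <- [79 37 13 e5 0b 4f a2 61]
D1: mem[0x05..0x0c] <- [0f 84 ad 87 ef a6 c8 3d]
D2: mem[0x0c..0x0f] <- [ef a6 c8 3d]
D3: mem[0x1d..0x20] <- [0f 84 ad 87]
query mem[0x0a]=0xa6, mem[0x1d]=0x0f, mem[0x09]=0xef

MEM[0x0a,0x1d,0x09] = a6 0f ef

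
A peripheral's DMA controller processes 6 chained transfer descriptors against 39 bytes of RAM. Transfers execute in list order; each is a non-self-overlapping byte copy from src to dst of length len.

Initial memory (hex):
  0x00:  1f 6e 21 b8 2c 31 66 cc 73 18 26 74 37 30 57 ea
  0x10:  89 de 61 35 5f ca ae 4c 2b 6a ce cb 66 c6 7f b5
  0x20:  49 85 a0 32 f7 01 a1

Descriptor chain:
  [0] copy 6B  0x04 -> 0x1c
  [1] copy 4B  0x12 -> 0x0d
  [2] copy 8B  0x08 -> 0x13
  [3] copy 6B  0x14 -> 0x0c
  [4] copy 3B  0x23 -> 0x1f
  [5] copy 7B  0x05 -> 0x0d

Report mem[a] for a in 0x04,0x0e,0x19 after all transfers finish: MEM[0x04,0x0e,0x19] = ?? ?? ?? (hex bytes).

MEM[0x04,0x0e,0x19] = 2c 66 35

#0 dst[0x1c+6] := {0x2c,0x31,0x66,0xcc,0x73,0x18}
#1 dst[0x0d+4] := {0x61,0x35,0x5f,0xca}
#2 dst[0x13+8] := {0x73,0x18,0x26,0x74,0x37,0x61,0x35,0x5f}
#3 dst[0x0c+6] := {0x18,0x26,0x74,0x37,0x61,0x35}
#4 dst[0x1f+3] := {0x32,0xf7,0x01}
#5 dst[0x0d+7] := {0x31,0x66,0xcc,0x73,0x18,0x26,0x74}
query mem[0x04]=0x2c, mem[0x0e]=0x66, mem[0x19]=0x35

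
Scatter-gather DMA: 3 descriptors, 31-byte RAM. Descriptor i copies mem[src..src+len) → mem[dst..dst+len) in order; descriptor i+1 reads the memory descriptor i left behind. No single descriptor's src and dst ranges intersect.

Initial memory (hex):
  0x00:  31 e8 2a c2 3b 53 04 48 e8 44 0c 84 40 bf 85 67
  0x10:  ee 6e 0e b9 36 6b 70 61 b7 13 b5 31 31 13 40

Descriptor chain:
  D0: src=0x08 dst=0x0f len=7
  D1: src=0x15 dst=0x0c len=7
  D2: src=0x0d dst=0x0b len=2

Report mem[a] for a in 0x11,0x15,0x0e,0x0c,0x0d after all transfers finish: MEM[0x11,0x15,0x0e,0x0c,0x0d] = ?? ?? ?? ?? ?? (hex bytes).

D0: mem[0x0f..0x15] <- [e8 44 0c 84 40 bf 85]
D1: mem[0x0c..0x12] <- [85 70 61 b7 13 b5 31]
D2: mem[0x0b..0x0c] <- [70 61]
query mem[0x11]=0xb5, mem[0x15]=0x85, mem[0x0e]=0x61, mem[0x0c]=0x61, mem[0x0d]=0x70

MEM[0x11,0x15,0x0e,0x0c,0x0d] = b5 85 61 61 70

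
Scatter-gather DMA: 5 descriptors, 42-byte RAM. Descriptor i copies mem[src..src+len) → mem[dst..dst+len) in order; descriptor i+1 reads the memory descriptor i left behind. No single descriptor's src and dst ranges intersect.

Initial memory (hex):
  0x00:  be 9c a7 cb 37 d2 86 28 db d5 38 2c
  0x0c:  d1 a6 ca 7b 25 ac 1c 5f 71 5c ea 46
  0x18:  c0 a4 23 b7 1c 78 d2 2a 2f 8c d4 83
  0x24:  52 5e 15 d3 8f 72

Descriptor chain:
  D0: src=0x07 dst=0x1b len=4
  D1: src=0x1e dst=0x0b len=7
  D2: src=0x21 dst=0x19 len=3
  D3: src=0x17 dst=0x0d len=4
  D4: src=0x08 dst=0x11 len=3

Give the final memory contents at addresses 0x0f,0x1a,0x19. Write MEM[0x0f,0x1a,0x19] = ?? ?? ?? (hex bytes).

MEM[0x0f,0x1a,0x19] = 8c d4 8c

#0 dst[0x1b+4] := {0x28,0xdb,0xd5,0x38}
#1 dst[0x0b+7] := {0x38,0x2a,0x2f,0x8c,0xd4,0x83,0x52}
#2 dst[0x19+3] := {0x8c,0xd4,0x83}
#3 dst[0x0d+4] := {0x46,0xc0,0x8c,0xd4}
#4 dst[0x11+3] := {0xdb,0xd5,0x38}
query mem[0x0f]=0x8c, mem[0x1a]=0xd4, mem[0x19]=0x8c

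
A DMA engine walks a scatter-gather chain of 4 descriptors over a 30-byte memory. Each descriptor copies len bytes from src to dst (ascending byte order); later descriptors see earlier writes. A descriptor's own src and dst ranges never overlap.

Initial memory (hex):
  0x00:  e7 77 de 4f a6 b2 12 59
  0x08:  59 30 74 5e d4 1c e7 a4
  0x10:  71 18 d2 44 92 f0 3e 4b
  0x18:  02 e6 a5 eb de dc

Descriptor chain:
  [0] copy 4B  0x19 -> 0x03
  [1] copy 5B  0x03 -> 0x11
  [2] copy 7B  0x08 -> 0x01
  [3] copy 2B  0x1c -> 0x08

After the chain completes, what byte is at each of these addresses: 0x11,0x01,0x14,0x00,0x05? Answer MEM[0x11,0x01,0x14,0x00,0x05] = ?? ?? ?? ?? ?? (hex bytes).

MEM[0x11,0x01,0x14,0x00,0x05] = e6 59 de e7 d4

[0] 0x19->0x03 len=4 : e6 a5 eb de
[1] 0x03->0x11 len=5 : e6 a5 eb de 59
[2] 0x08->0x01 len=7 : 59 30 74 5e d4 1c e7
[3] 0x1c->0x08 len=2 : de dc
query mem[0x11]=0xe6, mem[0x01]=0x59, mem[0x14]=0xde, mem[0x00]=0xe7, mem[0x05]=0xd4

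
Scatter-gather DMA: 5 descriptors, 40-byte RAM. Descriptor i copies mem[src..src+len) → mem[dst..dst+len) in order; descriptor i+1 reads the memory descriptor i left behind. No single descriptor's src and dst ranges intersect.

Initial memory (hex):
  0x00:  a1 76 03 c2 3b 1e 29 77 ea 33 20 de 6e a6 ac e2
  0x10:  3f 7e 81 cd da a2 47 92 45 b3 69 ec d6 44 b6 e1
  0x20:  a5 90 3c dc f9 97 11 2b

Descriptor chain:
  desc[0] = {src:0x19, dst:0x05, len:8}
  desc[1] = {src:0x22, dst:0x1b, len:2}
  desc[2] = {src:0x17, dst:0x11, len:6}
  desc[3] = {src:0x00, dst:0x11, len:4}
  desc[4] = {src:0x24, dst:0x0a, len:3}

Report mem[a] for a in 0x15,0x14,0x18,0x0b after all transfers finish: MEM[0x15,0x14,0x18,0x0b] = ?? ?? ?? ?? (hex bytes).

#0 dst[0x05+8] := {0xb3,0x69,0xec,0xd6,0x44,0xb6,0xe1,0xa5}
#1 dst[0x1b+2] := {0x3c,0xdc}
#2 dst[0x11+6] := {0x92,0x45,0xb3,0x69,0x3c,0xdc}
#3 dst[0x11+4] := {0xa1,0x76,0x03,0xc2}
#4 dst[0x0a+3] := {0xf9,0x97,0x11}
query mem[0x15]=0x3c, mem[0x14]=0xc2, mem[0x18]=0x45, mem[0x0b]=0x97

MEM[0x15,0x14,0x18,0x0b] = 3c c2 45 97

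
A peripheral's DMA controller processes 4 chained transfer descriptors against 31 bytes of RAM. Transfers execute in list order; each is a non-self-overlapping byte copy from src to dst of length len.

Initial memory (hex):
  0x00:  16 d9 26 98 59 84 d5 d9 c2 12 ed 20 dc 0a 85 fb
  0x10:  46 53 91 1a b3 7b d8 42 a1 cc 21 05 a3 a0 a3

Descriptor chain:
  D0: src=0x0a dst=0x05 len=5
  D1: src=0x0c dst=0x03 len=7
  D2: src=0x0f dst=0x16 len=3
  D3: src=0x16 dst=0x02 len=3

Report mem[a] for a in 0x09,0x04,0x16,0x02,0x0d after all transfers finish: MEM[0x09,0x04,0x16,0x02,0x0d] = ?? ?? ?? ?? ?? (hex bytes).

D0: mem[0x05..0x09] <- [ed 20 dc 0a 85]
D1: mem[0x03..0x09] <- [dc 0a 85 fb 46 53 91]
D2: mem[0x16..0x18] <- [fb 46 53]
D3: mem[0x02..0x04] <- [fb 46 53]
query mem[0x09]=0x91, mem[0x04]=0x53, mem[0x16]=0xfb, mem[0x02]=0xfb, mem[0x0d]=0x0a

MEM[0x09,0x04,0x16,0x02,0x0d] = 91 53 fb fb 0a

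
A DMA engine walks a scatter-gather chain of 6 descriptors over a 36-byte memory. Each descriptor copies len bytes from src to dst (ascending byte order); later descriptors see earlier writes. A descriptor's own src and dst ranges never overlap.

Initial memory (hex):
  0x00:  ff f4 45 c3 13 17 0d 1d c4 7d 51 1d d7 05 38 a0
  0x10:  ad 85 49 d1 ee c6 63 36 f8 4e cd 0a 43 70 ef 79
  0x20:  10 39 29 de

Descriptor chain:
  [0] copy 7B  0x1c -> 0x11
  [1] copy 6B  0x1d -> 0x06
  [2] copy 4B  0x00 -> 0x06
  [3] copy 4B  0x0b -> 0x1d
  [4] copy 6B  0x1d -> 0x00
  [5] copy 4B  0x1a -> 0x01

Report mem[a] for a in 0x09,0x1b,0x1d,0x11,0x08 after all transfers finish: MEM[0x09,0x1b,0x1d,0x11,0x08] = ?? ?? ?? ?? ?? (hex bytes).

MEM[0x09,0x1b,0x1d,0x11,0x08] = c3 0a 29 43 45

  after D0: wrote 7B at 0x11 = 4370ef79103929
  after D1: wrote 6B at 0x06 = 70ef79103929
  after D2: wrote 4B at 0x06 = fff445c3
  after D3: wrote 4B at 0x1d = 29d70538
  after D4: wrote 6B at 0x00 = 29d705383929
  after D5: wrote 4B at 0x01 = cd0a4329
query mem[0x09]=0xc3, mem[0x1b]=0x0a, mem[0x1d]=0x29, mem[0x11]=0x43, mem[0x08]=0x45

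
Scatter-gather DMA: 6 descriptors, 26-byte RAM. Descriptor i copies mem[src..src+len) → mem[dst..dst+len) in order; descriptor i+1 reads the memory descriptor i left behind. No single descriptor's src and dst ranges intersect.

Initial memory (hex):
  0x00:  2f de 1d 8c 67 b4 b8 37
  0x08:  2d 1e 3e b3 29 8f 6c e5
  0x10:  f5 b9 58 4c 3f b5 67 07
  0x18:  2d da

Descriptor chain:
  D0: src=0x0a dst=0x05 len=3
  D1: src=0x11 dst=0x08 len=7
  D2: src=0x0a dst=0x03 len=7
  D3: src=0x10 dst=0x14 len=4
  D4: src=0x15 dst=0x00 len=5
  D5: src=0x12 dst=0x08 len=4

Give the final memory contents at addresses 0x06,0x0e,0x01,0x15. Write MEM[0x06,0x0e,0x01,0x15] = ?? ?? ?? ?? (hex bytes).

MEM[0x06,0x0e,0x01,0x15] = 67 07 58 b9

[0] 0x0a->0x05 len=3 : 3e b3 29
[1] 0x11->0x08 len=7 : b9 58 4c 3f b5 67 07
[2] 0x0a->0x03 len=7 : 4c 3f b5 67 07 e5 f5
[3] 0x10->0x14 len=4 : f5 b9 58 4c
[4] 0x15->0x00 len=5 : b9 58 4c 2d da
[5] 0x12->0x08 len=4 : 58 4c f5 b9
query mem[0x06]=0x67, mem[0x0e]=0x07, mem[0x01]=0x58, mem[0x15]=0xb9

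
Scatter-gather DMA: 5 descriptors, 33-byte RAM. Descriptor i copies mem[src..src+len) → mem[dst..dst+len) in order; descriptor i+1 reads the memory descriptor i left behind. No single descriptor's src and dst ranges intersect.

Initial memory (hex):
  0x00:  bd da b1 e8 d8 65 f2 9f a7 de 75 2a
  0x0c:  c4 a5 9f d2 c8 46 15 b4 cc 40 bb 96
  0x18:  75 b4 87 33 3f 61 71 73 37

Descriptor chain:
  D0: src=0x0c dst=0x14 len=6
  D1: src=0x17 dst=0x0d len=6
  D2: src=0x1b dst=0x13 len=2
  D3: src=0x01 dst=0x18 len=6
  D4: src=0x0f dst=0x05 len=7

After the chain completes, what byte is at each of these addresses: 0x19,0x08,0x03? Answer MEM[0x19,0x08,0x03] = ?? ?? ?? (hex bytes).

D0: mem[0x14..0x19] <- [c4 a5 9f d2 c8 46]
D1: mem[0x0d..0x12] <- [d2 c8 46 87 33 3f]
D2: mem[0x13..0x14] <- [33 3f]
D3: mem[0x18..0x1d] <- [da b1 e8 d8 65 f2]
D4: mem[0x05..0x0b] <- [46 87 33 3f 33 3f a5]
query mem[0x19]=0xb1, mem[0x08]=0x3f, mem[0x03]=0xe8

MEM[0x19,0x08,0x03] = b1 3f e8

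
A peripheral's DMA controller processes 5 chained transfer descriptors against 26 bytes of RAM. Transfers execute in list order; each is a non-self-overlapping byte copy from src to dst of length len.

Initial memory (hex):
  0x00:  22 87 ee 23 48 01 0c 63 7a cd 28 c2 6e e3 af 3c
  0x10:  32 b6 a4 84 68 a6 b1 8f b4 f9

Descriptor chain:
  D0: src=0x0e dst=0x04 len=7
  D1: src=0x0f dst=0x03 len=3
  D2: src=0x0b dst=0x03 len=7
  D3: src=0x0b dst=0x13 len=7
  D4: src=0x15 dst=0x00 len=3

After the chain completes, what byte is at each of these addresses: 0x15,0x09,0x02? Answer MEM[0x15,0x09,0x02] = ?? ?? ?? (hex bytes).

[0] 0x0e->0x04 len=7 : af 3c 32 b6 a4 84 68
[1] 0x0f->0x03 len=3 : 3c 32 b6
[2] 0x0b->0x03 len=7 : c2 6e e3 af 3c 32 b6
[3] 0x0b->0x13 len=7 : c2 6e e3 af 3c 32 b6
[4] 0x15->0x00 len=3 : e3 af 3c
query mem[0x15]=0xe3, mem[0x09]=0xb6, mem[0x02]=0x3c

MEM[0x15,0x09,0x02] = e3 b6 3c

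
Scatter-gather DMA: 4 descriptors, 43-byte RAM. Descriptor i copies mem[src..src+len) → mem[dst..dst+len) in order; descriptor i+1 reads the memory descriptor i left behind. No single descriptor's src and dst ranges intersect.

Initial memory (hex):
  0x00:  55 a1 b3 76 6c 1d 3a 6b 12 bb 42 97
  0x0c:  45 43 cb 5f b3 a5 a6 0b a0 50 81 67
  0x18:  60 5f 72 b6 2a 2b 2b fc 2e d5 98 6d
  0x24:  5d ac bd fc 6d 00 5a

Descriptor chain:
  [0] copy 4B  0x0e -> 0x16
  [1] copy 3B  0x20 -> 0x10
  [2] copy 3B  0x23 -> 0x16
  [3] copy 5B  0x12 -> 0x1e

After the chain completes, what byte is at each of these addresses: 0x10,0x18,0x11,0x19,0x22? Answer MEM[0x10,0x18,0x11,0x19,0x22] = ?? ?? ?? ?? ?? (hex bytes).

MEM[0x10,0x18,0x11,0x19,0x22] = 2e ac d5 a5 6d

  after D0: wrote 4B at 0x16 = cb5fb3a5
  after D1: wrote 3B at 0x10 = 2ed598
  after D2: wrote 3B at 0x16 = 6d5dac
  after D3: wrote 5B at 0x1e = 980ba0506d
query mem[0x10]=0x2e, mem[0x18]=0xac, mem[0x11]=0xd5, mem[0x19]=0xa5, mem[0x22]=0x6d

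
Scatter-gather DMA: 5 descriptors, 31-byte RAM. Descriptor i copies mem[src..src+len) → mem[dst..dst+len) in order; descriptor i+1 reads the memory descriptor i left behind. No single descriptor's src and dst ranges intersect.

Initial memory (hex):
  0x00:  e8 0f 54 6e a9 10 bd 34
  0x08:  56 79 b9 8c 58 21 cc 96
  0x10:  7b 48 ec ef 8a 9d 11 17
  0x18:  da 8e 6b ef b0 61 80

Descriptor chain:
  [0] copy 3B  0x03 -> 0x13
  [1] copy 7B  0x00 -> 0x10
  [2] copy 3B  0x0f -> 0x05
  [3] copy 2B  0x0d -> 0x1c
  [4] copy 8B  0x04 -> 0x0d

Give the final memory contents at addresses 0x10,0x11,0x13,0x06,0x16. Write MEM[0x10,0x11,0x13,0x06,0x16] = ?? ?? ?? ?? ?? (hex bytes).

MEM[0x10,0x11,0x13,0x06,0x16] = 0f 56 b9 e8 bd

D0: mem[0x13..0x15] <- [6e a9 10]
D1: mem[0x10..0x16] <- [e8 0f 54 6e a9 10 bd]
D2: mem[0x05..0x07] <- [96 e8 0f]
D3: mem[0x1c..0x1d] <- [21 cc]
D4: mem[0x0d..0x14] <- [a9 96 e8 0f 56 79 b9 8c]
query mem[0x10]=0x0f, mem[0x11]=0x56, mem[0x13]=0xb9, mem[0x06]=0xe8, mem[0x16]=0xbd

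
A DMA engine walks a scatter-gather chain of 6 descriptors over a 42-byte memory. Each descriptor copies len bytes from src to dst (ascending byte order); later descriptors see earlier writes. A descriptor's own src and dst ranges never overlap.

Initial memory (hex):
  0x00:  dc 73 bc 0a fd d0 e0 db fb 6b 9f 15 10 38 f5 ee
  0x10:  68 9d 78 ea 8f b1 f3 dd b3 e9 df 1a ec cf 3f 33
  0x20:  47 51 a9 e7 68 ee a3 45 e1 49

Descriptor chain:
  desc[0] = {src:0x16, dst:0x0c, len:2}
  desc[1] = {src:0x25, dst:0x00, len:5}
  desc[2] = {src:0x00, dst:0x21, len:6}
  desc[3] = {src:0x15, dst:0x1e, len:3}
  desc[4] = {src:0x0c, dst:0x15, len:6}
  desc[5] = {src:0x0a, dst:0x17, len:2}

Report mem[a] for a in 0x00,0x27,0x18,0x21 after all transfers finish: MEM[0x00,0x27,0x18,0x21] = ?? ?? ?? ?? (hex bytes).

MEM[0x00,0x27,0x18,0x21] = ee 45 15 ee

[0] 0x16->0x0c len=2 : f3 dd
[1] 0x25->0x00 len=5 : ee a3 45 e1 49
[2] 0x00->0x21 len=6 : ee a3 45 e1 49 d0
[3] 0x15->0x1e len=3 : b1 f3 dd
[4] 0x0c->0x15 len=6 : f3 dd f5 ee 68 9d
[5] 0x0a->0x17 len=2 : 9f 15
query mem[0x00]=0xee, mem[0x27]=0x45, mem[0x18]=0x15, mem[0x21]=0xee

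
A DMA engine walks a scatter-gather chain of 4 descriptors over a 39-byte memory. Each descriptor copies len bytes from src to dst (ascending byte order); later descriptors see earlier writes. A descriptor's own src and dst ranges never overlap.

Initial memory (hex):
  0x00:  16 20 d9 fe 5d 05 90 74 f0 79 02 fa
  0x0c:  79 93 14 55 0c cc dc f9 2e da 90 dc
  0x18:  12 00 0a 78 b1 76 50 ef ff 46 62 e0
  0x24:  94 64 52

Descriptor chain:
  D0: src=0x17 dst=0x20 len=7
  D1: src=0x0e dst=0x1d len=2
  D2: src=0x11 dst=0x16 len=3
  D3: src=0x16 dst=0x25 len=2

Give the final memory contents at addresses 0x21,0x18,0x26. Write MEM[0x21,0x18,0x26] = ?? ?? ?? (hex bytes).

[0] 0x17->0x20 len=7 : dc 12 00 0a 78 b1 76
[1] 0x0e->0x1d len=2 : 14 55
[2] 0x11->0x16 len=3 : cc dc f9
[3] 0x16->0x25 len=2 : cc dc
query mem[0x21]=0x12, mem[0x18]=0xf9, mem[0x26]=0xdc

MEM[0x21,0x18,0x26] = 12 f9 dc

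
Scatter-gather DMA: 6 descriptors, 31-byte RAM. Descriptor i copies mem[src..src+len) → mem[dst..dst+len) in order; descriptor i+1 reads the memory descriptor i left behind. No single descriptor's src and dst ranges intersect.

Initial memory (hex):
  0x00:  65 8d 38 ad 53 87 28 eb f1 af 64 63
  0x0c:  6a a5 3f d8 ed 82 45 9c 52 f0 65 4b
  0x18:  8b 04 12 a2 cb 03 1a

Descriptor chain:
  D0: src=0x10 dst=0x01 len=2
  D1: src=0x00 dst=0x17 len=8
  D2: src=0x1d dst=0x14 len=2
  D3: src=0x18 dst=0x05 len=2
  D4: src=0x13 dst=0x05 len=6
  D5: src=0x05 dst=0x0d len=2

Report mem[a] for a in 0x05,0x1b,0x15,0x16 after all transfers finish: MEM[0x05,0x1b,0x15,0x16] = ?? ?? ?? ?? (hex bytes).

  after D0: wrote 2B at 0x01 = ed82
  after D1: wrote 8B at 0x17 = 65ed82ad538728eb
  after D2: wrote 2B at 0x14 = 28eb
  after D3: wrote 2B at 0x05 = ed82
  after D4: wrote 6B at 0x05 = 9c28eb6565ed
  after D5: wrote 2B at 0x0d = 9c28
query mem[0x05]=0x9c, mem[0x1b]=0x53, mem[0x15]=0xeb, mem[0x16]=0x65

MEM[0x05,0x1b,0x15,0x16] = 9c 53 eb 65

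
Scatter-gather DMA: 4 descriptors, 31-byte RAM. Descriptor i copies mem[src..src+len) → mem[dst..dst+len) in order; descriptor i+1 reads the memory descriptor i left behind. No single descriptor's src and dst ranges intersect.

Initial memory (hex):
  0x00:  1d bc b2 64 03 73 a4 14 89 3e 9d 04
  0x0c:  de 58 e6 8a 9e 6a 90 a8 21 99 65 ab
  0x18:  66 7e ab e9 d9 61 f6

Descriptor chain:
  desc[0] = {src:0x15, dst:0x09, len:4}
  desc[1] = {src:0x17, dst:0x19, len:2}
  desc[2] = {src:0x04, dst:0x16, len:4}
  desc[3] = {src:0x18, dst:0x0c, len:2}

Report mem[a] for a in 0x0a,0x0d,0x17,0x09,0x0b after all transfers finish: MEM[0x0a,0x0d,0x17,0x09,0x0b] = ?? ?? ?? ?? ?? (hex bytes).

  after D0: wrote 4B at 0x09 = 9965ab66
  after D1: wrote 2B at 0x19 = ab66
  after D2: wrote 4B at 0x16 = 0373a414
  after D3: wrote 2B at 0x0c = a414
query mem[0x0a]=0x65, mem[0x0d]=0x14, mem[0x17]=0x73, mem[0x09]=0x99, mem[0x0b]=0xab

MEM[0x0a,0x0d,0x17,0x09,0x0b] = 65 14 73 99 ab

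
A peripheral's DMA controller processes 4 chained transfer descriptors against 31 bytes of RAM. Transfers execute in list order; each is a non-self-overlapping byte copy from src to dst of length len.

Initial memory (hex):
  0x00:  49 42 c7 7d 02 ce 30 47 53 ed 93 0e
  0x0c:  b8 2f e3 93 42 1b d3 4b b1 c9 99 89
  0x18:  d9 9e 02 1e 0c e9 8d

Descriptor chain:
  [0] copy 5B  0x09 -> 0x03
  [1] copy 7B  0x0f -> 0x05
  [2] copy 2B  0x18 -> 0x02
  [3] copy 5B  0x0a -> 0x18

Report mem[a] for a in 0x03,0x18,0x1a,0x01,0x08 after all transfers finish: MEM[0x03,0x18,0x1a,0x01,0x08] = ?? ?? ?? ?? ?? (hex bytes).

[0] 0x09->0x03 len=5 : ed 93 0e b8 2f
[1] 0x0f->0x05 len=7 : 93 42 1b d3 4b b1 c9
[2] 0x18->0x02 len=2 : d9 9e
[3] 0x0a->0x18 len=5 : b1 c9 b8 2f e3
query mem[0x03]=0x9e, mem[0x18]=0xb1, mem[0x1a]=0xb8, mem[0x01]=0x42, mem[0x08]=0xd3

MEM[0x03,0x18,0x1a,0x01,0x08] = 9e b1 b8 42 d3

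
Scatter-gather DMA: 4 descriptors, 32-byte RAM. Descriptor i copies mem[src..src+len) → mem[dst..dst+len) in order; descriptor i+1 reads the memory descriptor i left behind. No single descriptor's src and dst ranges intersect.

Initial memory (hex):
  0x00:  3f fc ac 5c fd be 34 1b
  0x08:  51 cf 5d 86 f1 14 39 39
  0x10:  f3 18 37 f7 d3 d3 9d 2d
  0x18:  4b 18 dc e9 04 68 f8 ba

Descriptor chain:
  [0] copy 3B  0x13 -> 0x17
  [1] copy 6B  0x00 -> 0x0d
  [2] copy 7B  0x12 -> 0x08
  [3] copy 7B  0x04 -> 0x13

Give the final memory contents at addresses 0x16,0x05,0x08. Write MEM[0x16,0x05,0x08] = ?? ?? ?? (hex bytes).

MEM[0x16,0x05,0x08] = 1b be be

  after D0: wrote 3B at 0x17 = f7d3d3
  after D1: wrote 6B at 0x0d = 3ffcac5cfdbe
  after D2: wrote 7B at 0x08 = bef7d3d39df7d3
  after D3: wrote 7B at 0x13 = fdbe341bbef7d3
query mem[0x16]=0x1b, mem[0x05]=0xbe, mem[0x08]=0xbe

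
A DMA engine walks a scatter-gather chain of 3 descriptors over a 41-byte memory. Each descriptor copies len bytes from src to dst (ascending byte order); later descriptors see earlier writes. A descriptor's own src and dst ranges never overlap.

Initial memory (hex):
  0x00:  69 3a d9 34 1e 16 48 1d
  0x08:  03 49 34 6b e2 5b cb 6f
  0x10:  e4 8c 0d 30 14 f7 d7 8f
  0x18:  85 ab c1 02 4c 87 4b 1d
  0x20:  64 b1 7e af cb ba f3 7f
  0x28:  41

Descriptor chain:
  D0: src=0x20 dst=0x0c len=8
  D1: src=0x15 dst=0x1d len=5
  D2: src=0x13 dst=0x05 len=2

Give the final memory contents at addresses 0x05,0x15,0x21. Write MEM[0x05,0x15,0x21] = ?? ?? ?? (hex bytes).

D0: mem[0x0c..0x13] <- [64 b1 7e af cb ba f3 7f]
D1: mem[0x1d..0x21] <- [f7 d7 8f 85 ab]
D2: mem[0x05..0x06] <- [7f 14]
query mem[0x05]=0x7f, mem[0x15]=0xf7, mem[0x21]=0xab

MEM[0x05,0x15,0x21] = 7f f7 ab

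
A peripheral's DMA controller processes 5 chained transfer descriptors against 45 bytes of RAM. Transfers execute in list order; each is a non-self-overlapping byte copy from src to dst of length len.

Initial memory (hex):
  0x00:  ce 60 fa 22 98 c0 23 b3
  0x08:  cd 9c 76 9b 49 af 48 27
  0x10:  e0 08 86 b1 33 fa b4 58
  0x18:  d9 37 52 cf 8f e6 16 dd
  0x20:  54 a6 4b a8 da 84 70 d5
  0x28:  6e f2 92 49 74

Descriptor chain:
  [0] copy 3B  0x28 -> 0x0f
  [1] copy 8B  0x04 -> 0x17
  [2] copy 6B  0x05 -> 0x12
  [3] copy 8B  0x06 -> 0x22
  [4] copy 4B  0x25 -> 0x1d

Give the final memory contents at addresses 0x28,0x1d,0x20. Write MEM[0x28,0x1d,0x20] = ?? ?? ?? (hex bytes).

MEM[0x28,0x1d,0x20] = 49 9c 49

  after D0: wrote 3B at 0x0f = 6ef292
  after D1: wrote 8B at 0x17 = 98c023b3cd9c769b
  after D2: wrote 6B at 0x12 = c023b3cd9c76
  after D3: wrote 8B at 0x22 = 23b3cd9c769b49af
  after D4: wrote 4B at 0x1d = 9c769b49
query mem[0x28]=0x49, mem[0x1d]=0x9c, mem[0x20]=0x49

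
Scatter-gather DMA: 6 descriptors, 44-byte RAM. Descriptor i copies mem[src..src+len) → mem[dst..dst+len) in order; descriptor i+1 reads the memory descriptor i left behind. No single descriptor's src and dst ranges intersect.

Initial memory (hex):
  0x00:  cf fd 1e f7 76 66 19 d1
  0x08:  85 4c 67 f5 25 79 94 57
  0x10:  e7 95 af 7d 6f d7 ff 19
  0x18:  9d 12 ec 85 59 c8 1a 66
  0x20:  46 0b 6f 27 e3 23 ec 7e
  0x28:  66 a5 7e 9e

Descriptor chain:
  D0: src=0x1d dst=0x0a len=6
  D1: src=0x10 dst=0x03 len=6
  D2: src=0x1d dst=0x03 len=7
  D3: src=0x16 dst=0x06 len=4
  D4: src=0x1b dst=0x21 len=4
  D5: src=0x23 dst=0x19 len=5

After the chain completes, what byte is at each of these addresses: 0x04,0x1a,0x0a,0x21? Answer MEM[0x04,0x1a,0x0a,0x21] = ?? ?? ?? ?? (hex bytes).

#0 dst[0x0a+6] := {0xc8,0x1a,0x66,0x46,0x0b,0x6f}
#1 dst[0x03+6] := {0xe7,0x95,0xaf,0x7d,0x6f,0xd7}
#2 dst[0x03+7] := {0xc8,0x1a,0x66,0x46,0x0b,0x6f,0x27}
#3 dst[0x06+4] := {0xff,0x19,0x9d,0x12}
#4 dst[0x21+4] := {0x85,0x59,0xc8,0x1a}
#5 dst[0x19+5] := {0xc8,0x1a,0x23,0xec,0x7e}
query mem[0x04]=0x1a, mem[0x1a]=0x1a, mem[0x0a]=0xc8, mem[0x21]=0x85

MEM[0x04,0x1a,0x0a,0x21] = 1a 1a c8 85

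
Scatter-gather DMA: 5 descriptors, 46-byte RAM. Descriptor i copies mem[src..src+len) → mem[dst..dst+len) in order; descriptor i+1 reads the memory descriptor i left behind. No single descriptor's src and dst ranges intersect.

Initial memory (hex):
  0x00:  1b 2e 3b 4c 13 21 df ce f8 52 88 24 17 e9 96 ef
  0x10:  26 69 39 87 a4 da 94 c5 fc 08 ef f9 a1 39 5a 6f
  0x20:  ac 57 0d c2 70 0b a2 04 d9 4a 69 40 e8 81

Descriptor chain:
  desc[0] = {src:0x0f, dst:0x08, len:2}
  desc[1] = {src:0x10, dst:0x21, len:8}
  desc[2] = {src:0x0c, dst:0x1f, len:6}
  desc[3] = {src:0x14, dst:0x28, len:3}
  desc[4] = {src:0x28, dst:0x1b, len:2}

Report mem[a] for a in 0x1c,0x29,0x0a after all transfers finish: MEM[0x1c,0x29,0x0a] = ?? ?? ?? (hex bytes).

D0: mem[0x08..0x09] <- [ef 26]
D1: mem[0x21..0x28] <- [26 69 39 87 a4 da 94 c5]
D2: mem[0x1f..0x24] <- [17 e9 96 ef 26 69]
D3: mem[0x28..0x2a] <- [a4 da 94]
D4: mem[0x1b..0x1c] <- [a4 da]
query mem[0x1c]=0xda, mem[0x29]=0xda, mem[0x0a]=0x88

MEM[0x1c,0x29,0x0a] = da da 88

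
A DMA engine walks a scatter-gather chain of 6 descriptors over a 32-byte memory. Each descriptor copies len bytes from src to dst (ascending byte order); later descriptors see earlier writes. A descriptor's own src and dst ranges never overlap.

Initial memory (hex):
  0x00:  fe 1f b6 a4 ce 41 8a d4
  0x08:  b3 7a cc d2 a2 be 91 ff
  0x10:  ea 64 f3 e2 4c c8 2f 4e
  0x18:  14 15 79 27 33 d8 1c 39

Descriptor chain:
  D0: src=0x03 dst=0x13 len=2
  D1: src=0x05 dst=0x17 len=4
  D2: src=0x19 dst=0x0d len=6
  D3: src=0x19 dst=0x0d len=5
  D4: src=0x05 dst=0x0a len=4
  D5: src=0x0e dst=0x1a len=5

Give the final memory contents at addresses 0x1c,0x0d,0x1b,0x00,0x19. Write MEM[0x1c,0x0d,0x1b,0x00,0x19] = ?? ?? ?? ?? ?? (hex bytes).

D0: mem[0x13..0x14] <- [a4 ce]
D1: mem[0x17..0x1a] <- [41 8a d4 b3]
D2: mem[0x0d..0x12] <- [d4 b3 27 33 d8 1c]
D3: mem[0x0d..0x11] <- [d4 b3 27 33 d8]
D4: mem[0x0a..0x0d] <- [41 8a d4 b3]
D5: mem[0x1a..0x1e] <- [b3 27 33 d8 1c]
query mem[0x1c]=0x33, mem[0x0d]=0xb3, mem[0x1b]=0x27, mem[0x00]=0xfe, mem[0x19]=0xd4

MEM[0x1c,0x0d,0x1b,0x00,0x19] = 33 b3 27 fe d4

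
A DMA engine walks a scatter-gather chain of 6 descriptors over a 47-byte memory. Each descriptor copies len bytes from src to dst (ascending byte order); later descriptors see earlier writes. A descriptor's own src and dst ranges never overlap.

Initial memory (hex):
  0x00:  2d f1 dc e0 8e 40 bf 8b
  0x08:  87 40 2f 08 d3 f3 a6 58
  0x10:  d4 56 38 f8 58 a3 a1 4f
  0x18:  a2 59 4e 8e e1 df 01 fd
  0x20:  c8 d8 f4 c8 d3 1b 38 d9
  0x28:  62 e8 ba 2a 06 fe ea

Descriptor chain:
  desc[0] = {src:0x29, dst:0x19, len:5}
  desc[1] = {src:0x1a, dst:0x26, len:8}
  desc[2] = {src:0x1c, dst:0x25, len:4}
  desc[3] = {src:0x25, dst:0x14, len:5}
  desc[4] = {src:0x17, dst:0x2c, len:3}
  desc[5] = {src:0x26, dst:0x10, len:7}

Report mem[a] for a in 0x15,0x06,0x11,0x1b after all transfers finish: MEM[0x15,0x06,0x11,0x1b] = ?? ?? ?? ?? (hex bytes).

  after D0: wrote 5B at 0x19 = e8ba2a06fe
  after D1: wrote 8B at 0x26 = ba2a06fe01fdc8d8
  after D2: wrote 4B at 0x25 = 06fe01fd
  after D3: wrote 5B at 0x14 = 06fe01fdfe
  after D4: wrote 3B at 0x2c = fdfee8
  after D5: wrote 7B at 0x10 = fe01fdfe01fdfd
query mem[0x15]=0xfd, mem[0x06]=0xbf, mem[0x11]=0x01, mem[0x1b]=0x2a

MEM[0x15,0x06,0x11,0x1b] = fd bf 01 2a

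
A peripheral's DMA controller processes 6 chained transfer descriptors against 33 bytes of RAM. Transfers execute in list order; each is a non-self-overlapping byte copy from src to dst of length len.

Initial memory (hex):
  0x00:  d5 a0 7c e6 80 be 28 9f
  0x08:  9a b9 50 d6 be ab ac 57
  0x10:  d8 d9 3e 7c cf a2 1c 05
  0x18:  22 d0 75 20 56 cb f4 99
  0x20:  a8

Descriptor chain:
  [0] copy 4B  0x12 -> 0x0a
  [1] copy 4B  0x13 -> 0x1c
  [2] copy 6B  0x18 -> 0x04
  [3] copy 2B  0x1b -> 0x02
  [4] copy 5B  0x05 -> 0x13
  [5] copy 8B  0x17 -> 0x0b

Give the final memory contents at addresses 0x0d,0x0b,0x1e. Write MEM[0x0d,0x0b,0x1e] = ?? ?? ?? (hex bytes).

MEM[0x0d,0x0b,0x1e] = d0 cf a2

[0] 0x12->0x0a len=4 : 3e 7c cf a2
[1] 0x13->0x1c len=4 : 7c cf a2 1c
[2] 0x18->0x04 len=6 : 22 d0 75 20 7c cf
[3] 0x1b->0x02 len=2 : 20 7c
[4] 0x05->0x13 len=5 : d0 75 20 7c cf
[5] 0x17->0x0b len=8 : cf 22 d0 75 20 7c cf a2
query mem[0x0d]=0xd0, mem[0x0b]=0xcf, mem[0x1e]=0xa2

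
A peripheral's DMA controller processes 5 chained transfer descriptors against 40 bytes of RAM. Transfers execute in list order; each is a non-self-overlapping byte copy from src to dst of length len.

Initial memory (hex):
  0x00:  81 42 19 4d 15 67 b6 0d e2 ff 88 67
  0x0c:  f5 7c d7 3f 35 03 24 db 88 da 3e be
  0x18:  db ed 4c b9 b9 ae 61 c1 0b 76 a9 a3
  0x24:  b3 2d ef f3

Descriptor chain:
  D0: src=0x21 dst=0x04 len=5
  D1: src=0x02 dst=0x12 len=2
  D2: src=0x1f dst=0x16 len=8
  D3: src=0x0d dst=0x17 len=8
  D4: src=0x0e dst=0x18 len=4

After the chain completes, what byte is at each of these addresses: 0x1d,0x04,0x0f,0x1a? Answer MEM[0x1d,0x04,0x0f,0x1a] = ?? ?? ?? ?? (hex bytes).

MEM[0x1d,0x04,0x0f,0x1a] = 4d 76 3f 35

  after D0: wrote 5B at 0x04 = 76a9a3b32d
  after D1: wrote 2B at 0x12 = 194d
  after D2: wrote 8B at 0x16 = c10b76a9a3b32def
  after D3: wrote 8B at 0x17 = 7cd73f3503194d88
  after D4: wrote 4B at 0x18 = d73f3503
query mem[0x1d]=0x4d, mem[0x04]=0x76, mem[0x0f]=0x3f, mem[0x1a]=0x35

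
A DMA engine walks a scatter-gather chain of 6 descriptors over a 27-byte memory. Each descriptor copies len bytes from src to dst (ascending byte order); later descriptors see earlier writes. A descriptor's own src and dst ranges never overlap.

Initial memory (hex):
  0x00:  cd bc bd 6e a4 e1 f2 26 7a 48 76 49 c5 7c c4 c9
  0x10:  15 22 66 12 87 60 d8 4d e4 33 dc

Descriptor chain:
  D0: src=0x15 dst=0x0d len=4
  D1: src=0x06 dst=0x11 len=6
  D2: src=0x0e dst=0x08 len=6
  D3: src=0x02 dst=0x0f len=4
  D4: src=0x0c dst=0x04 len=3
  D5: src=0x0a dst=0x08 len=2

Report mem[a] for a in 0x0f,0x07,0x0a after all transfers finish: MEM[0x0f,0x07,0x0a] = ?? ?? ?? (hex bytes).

  after D0: wrote 4B at 0x0d = 60d84de4
  after D1: wrote 6B at 0x11 = f2267a487649
  after D2: wrote 6B at 0x08 = d84de4f2267a
  after D3: wrote 4B at 0x0f = bd6ea4e1
  after D4: wrote 3B at 0x04 = 267ad8
  after D5: wrote 2B at 0x08 = e4f2
query mem[0x0f]=0xbd, mem[0x07]=0x26, mem[0x0a]=0xe4

MEM[0x0f,0x07,0x0a] = bd 26 e4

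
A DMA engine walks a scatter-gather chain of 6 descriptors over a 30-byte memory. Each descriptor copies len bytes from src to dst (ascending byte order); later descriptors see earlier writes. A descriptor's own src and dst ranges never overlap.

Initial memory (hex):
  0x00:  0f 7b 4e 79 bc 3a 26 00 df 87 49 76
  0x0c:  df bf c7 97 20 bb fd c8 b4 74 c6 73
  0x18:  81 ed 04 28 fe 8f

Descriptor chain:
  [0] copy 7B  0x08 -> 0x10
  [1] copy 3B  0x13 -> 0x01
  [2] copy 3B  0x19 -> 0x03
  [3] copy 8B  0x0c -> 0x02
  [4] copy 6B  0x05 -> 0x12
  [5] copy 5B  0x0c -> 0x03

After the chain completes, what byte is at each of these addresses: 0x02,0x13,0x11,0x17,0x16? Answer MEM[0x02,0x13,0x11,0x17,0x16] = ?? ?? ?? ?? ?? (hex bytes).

[0] 0x08->0x10 len=7 : df 87 49 76 df bf c7
[1] 0x13->0x01 len=3 : 76 df bf
[2] 0x19->0x03 len=3 : ed 04 28
[3] 0x0c->0x02 len=8 : df bf c7 97 df 87 49 76
[4] 0x05->0x12 len=6 : 97 df 87 49 76 49
[5] 0x0c->0x03 len=5 : df bf c7 97 df
query mem[0x02]=0xdf, mem[0x13]=0xdf, mem[0x11]=0x87, mem[0x17]=0x49, mem[0x16]=0x76

MEM[0x02,0x13,0x11,0x17,0x16] = df df 87 49 76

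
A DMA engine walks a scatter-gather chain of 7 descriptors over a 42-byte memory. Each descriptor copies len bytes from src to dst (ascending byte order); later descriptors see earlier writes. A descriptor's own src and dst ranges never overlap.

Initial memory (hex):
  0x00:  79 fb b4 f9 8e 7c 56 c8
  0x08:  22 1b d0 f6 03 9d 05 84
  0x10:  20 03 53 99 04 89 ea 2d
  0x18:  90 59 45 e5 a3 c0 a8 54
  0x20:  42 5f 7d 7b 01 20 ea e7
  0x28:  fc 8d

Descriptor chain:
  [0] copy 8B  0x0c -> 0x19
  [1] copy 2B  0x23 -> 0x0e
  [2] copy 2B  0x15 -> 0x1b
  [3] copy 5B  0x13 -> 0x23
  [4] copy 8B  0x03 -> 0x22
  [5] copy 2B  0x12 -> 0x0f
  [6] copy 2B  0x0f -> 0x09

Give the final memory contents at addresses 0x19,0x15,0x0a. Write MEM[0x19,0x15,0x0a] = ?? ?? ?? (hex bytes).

D0: mem[0x19..0x20] <- [03 9d 05 84 20 03 53 99]
D1: mem[0x0e..0x0f] <- [7b 01]
D2: mem[0x1b..0x1c] <- [89 ea]
D3: mem[0x23..0x27] <- [99 04 89 ea 2d]
D4: mem[0x22..0x29] <- [f9 8e 7c 56 c8 22 1b d0]
D5: mem[0x0f..0x10] <- [53 99]
D6: mem[0x09..0x0a] <- [53 99]
query mem[0x19]=0x03, mem[0x15]=0x89, mem[0x0a]=0x99

MEM[0x19,0x15,0x0a] = 03 89 99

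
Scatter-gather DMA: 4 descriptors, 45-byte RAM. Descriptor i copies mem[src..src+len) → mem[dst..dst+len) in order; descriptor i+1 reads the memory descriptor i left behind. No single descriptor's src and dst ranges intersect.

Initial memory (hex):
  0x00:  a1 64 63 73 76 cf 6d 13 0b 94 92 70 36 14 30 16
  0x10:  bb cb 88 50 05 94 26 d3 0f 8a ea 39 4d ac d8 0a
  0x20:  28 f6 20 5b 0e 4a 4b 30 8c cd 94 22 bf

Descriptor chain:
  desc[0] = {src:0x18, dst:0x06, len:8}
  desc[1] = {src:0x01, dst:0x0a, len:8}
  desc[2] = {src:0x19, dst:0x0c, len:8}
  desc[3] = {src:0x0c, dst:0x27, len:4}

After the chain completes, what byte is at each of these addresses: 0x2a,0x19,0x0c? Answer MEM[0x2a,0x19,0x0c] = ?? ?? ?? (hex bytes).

MEM[0x2a,0x19,0x0c] = 4d 8a 8a

  after D0: wrote 8B at 0x06 = 0f8aea394dacd80a
  after D1: wrote 8B at 0x0a = 64637376cf0f8aea
  after D2: wrote 8B at 0x0c = 8aea394dacd80a28
  after D3: wrote 4B at 0x27 = 8aea394d
query mem[0x2a]=0x4d, mem[0x19]=0x8a, mem[0x0c]=0x8a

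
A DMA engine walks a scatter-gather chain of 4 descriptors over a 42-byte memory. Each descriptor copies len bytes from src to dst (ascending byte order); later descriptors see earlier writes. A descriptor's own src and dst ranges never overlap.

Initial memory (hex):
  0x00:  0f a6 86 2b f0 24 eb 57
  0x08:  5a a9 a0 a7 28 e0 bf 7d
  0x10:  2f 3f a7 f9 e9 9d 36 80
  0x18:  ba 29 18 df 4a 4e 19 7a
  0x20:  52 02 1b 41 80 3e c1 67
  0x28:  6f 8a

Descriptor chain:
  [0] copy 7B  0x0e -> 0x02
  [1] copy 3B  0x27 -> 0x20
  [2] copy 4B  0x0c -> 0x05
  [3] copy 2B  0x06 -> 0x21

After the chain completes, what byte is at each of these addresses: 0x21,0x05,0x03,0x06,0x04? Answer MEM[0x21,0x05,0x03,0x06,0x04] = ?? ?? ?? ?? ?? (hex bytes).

D0: mem[0x02..0x08] <- [bf 7d 2f 3f a7 f9 e9]
D1: mem[0x20..0x22] <- [67 6f 8a]
D2: mem[0x05..0x08] <- [28 e0 bf 7d]
D3: mem[0x21..0x22] <- [e0 bf]
query mem[0x21]=0xe0, mem[0x05]=0x28, mem[0x03]=0x7d, mem[0x06]=0xe0, mem[0x04]=0x2f

MEM[0x21,0x05,0x03,0x06,0x04] = e0 28 7d e0 2f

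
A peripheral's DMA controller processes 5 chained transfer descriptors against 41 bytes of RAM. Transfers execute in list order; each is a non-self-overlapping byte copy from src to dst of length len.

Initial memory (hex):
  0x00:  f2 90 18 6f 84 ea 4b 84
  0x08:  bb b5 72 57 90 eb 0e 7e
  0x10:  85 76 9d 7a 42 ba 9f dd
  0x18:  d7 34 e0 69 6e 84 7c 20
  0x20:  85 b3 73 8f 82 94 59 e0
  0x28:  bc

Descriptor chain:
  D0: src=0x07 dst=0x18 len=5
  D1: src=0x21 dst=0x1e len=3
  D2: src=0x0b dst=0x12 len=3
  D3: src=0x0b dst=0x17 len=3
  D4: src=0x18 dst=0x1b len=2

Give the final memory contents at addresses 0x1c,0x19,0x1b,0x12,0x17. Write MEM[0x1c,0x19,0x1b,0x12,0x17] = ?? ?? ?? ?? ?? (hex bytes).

  after D0: wrote 5B at 0x18 = 84bbb57257
  after D1: wrote 3B at 0x1e = b3738f
  after D2: wrote 3B at 0x12 = 5790eb
  after D3: wrote 3B at 0x17 = 5790eb
  after D4: wrote 2B at 0x1b = 90eb
query mem[0x1c]=0xeb, mem[0x19]=0xeb, mem[0x1b]=0x90, mem[0x12]=0x57, mem[0x17]=0x57

MEM[0x1c,0x19,0x1b,0x12,0x17] = eb eb 90 57 57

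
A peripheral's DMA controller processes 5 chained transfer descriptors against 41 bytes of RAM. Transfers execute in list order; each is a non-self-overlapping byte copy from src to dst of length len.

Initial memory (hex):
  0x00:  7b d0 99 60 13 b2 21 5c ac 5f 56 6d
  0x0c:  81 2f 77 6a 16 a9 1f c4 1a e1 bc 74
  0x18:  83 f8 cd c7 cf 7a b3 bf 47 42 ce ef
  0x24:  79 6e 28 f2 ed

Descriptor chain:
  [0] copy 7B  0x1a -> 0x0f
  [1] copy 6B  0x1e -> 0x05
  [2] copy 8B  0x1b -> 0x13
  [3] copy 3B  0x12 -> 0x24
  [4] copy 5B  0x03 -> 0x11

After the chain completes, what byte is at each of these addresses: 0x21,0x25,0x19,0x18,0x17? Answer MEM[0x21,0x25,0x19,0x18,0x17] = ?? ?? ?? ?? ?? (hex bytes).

MEM[0x21,0x25,0x19,0x18,0x17] = 42 c7 42 47 bf

D0: mem[0x0f..0x15] <- [cd c7 cf 7a b3 bf 47]
D1: mem[0x05..0x0a] <- [b3 bf 47 42 ce ef]
D2: mem[0x13..0x1a] <- [c7 cf 7a b3 bf 47 42 ce]
D3: mem[0x24..0x26] <- [7a c7 cf]
D4: mem[0x11..0x15] <- [60 13 b3 bf 47]
query mem[0x21]=0x42, mem[0x25]=0xc7, mem[0x19]=0x42, mem[0x18]=0x47, mem[0x17]=0xbf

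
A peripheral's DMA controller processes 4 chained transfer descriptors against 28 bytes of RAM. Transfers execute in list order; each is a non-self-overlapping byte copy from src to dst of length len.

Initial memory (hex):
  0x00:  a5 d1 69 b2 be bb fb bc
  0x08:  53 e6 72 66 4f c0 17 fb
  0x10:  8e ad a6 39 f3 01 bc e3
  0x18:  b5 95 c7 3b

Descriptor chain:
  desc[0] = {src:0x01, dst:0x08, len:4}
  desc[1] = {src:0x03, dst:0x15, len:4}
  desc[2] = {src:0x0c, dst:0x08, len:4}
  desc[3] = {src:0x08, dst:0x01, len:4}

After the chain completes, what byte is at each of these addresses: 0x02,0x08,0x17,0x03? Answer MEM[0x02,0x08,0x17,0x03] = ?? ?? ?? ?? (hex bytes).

D0: mem[0x08..0x0b] <- [d1 69 b2 be]
D1: mem[0x15..0x18] <- [b2 be bb fb]
D2: mem[0x08..0x0b] <- [4f c0 17 fb]
D3: mem[0x01..0x04] <- [4f c0 17 fb]
query mem[0x02]=0xc0, mem[0x08]=0x4f, mem[0x17]=0xbb, mem[0x03]=0x17

MEM[0x02,0x08,0x17,0x03] = c0 4f bb 17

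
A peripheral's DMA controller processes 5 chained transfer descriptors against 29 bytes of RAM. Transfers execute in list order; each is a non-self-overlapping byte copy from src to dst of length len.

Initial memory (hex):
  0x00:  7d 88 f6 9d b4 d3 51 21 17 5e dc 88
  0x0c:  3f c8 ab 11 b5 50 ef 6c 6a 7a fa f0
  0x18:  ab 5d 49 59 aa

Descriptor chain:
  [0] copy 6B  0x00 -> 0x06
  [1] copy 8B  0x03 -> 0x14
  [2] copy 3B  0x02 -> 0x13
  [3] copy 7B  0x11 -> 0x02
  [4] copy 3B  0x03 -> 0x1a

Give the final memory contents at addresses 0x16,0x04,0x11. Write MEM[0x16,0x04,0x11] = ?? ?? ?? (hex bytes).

#0 dst[0x06+6] := {0x7d,0x88,0xf6,0x9d,0xb4,0xd3}
#1 dst[0x14+8] := {0x9d,0xb4,0xd3,0x7d,0x88,0xf6,0x9d,0xb4}
#2 dst[0x13+3] := {0xf6,0x9d,0xb4}
#3 dst[0x02+7] := {0x50,0xef,0xf6,0x9d,0xb4,0xd3,0x7d}
#4 dst[0x1a+3] := {0xef,0xf6,0x9d}
query mem[0x16]=0xd3, mem[0x04]=0xf6, mem[0x11]=0x50

MEM[0x16,0x04,0x11] = d3 f6 50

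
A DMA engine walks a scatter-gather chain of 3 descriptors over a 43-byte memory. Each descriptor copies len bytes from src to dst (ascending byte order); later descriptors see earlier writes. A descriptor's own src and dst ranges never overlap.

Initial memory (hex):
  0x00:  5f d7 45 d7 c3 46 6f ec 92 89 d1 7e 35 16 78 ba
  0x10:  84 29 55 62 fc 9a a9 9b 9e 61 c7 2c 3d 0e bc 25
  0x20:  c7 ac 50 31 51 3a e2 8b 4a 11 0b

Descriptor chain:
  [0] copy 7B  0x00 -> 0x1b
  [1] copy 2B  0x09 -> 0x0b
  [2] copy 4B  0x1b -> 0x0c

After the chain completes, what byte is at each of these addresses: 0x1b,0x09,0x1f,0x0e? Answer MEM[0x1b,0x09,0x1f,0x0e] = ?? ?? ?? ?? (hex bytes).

D0: mem[0x1b..0x21] <- [5f d7 45 d7 c3 46 6f]
D1: mem[0x0b..0x0c] <- [89 d1]
D2: mem[0x0c..0x0f] <- [5f d7 45 d7]
query mem[0x1b]=0x5f, mem[0x09]=0x89, mem[0x1f]=0xc3, mem[0x0e]=0x45

MEM[0x1b,0x09,0x1f,0x0e] = 5f 89 c3 45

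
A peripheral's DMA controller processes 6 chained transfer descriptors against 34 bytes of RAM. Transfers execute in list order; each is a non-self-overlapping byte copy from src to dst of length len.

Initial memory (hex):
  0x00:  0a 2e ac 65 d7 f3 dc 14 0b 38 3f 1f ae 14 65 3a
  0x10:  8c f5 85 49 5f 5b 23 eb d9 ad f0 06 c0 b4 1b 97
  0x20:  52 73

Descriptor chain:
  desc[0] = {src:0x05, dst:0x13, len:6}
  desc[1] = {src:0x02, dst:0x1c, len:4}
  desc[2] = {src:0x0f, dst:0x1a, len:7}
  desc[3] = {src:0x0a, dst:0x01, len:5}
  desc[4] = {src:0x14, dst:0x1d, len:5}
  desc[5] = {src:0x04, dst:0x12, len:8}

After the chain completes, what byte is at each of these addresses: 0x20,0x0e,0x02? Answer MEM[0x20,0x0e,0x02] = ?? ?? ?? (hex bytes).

MEM[0x20,0x0e,0x02] = 38 65 1f

#0 dst[0x13+6] := {0xf3,0xdc,0x14,0x0b,0x38,0x3f}
#1 dst[0x1c+4] := {0xac,0x65,0xd7,0xf3}
#2 dst[0x1a+7] := {0x3a,0x8c,0xf5,0x85,0xf3,0xdc,0x14}
#3 dst[0x01+5] := {0x3f,0x1f,0xae,0x14,0x65}
#4 dst[0x1d+5] := {0xdc,0x14,0x0b,0x38,0x3f}
#5 dst[0x12+8] := {0x14,0x65,0xdc,0x14,0x0b,0x38,0x3f,0x1f}
query mem[0x20]=0x38, mem[0x0e]=0x65, mem[0x02]=0x1f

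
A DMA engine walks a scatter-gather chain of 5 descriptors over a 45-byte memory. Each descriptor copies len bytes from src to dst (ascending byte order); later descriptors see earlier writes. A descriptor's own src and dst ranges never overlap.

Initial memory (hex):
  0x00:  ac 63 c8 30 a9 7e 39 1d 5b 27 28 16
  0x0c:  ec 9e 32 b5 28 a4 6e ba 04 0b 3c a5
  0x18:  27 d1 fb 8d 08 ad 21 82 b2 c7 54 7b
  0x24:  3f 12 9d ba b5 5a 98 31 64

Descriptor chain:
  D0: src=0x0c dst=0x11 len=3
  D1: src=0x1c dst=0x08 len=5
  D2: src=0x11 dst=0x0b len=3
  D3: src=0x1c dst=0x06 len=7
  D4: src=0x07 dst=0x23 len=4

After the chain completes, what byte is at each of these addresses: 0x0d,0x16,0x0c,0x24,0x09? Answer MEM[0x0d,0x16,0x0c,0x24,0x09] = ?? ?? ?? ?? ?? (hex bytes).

[0] 0x0c->0x11 len=3 : ec 9e 32
[1] 0x1c->0x08 len=5 : 08 ad 21 82 b2
[2] 0x11->0x0b len=3 : ec 9e 32
[3] 0x1c->0x06 len=7 : 08 ad 21 82 b2 c7 54
[4] 0x07->0x23 len=4 : ad 21 82 b2
query mem[0x0d]=0x32, mem[0x16]=0x3c, mem[0x0c]=0x54, mem[0x24]=0x21, mem[0x09]=0x82

MEM[0x0d,0x16,0x0c,0x24,0x09] = 32 3c 54 21 82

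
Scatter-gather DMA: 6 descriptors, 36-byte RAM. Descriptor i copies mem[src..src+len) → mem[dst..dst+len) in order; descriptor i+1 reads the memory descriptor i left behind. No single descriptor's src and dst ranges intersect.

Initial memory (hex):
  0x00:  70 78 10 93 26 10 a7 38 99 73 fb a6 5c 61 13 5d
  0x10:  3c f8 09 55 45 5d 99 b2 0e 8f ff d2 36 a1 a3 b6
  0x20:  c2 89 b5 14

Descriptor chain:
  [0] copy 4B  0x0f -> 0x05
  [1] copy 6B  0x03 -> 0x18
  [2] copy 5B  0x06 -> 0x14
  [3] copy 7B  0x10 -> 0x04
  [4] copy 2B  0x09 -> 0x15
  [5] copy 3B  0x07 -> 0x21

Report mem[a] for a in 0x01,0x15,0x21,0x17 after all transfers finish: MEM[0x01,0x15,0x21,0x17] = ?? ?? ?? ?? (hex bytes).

MEM[0x01,0x15,0x21,0x17] = 78 f8 55 73

#0 dst[0x05+4] := {0x5d,0x3c,0xf8,0x09}
#1 dst[0x18+6] := {0x93,0x26,0x5d,0x3c,0xf8,0x09}
#2 dst[0x14+5] := {0x3c,0xf8,0x09,0x73,0xfb}
#3 dst[0x04+7] := {0x3c,0xf8,0x09,0x55,0x3c,0xf8,0x09}
#4 dst[0x15+2] := {0xf8,0x09}
#5 dst[0x21+3] := {0x55,0x3c,0xf8}
query mem[0x01]=0x78, mem[0x15]=0xf8, mem[0x21]=0x55, mem[0x17]=0x73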